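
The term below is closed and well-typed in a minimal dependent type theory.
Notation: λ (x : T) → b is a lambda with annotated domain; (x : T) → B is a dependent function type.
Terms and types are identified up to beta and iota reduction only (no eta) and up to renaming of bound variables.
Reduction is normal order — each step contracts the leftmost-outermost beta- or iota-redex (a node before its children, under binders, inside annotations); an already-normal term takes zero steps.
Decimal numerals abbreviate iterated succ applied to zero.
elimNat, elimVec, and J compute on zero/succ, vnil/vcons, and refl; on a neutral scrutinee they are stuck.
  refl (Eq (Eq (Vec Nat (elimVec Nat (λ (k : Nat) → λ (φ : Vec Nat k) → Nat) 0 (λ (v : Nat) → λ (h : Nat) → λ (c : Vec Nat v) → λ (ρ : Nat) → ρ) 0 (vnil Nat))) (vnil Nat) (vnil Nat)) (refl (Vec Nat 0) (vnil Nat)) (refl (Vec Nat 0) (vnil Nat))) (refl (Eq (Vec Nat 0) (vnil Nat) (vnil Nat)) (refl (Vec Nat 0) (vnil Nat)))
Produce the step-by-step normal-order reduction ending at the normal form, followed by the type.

reduction (normal order):
  refl (Eq (Eq (Vec Nat (elimVec Nat (λ (k : Nat) → λ (φ : Vec Nat k) → Nat) 0 (λ (v : Nat) → λ (h : Nat) → λ (c : Vec Nat v) → λ (ρ : Nat) → ρ) 0 (vnil Nat))) (vnil Nat) (vnil Nat)) (refl (Vec Nat 0) (vnil Nat)) (refl (Vec Nat 0) (vnil Nat))) (refl (Eq (Vec Nat 0) (vnil Nat) (vnil Nat)) (refl (Vec Nat 0) (vnil Nat)))
  ~> refl (Eq (Eq (Vec Nat 0) (vnil Nat) (vnil Nat)) (refl (Vec Nat 0) (vnil Nat)) (refl (Vec Nat 0) (vnil Nat))) (refl (Eq (Vec Nat 0) (vnil Nat) (vnil Nat)) (refl (Vec Nat 0) (vnil Nat)))
inferred type:
  Eq (Eq (Eq (Vec Nat 0) (vnil Nat) (vnil Nat)) (refl (Vec Nat 0) (vnil Nat)) (refl (Vec Nat 0) (vnil Nat))) (refl (Eq (Vec Nat 0) (vnil Nat) (vnil Nat)) (refl (Vec Nat 0) (vnil Nat))) (refl (Eq (Vec Nat 0) (vnil Nat) (vnil Nat)) (refl (Vec Nat 0) (vnil Nat)))


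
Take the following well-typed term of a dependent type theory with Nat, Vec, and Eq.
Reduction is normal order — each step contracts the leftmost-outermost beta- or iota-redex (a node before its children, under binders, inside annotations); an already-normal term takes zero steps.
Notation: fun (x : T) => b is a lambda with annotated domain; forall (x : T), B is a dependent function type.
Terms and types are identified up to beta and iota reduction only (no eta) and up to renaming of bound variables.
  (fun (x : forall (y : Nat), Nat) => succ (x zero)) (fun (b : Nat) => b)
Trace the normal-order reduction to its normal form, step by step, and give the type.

reduction (normal order):
  (fun (x : forall (y : Nat), Nat) => succ (x zero)) (fun (b : Nat) => b)
  ~> succ ((fun (x : Nat) => x) zero)
  ~> succ zero
type:
  Nat


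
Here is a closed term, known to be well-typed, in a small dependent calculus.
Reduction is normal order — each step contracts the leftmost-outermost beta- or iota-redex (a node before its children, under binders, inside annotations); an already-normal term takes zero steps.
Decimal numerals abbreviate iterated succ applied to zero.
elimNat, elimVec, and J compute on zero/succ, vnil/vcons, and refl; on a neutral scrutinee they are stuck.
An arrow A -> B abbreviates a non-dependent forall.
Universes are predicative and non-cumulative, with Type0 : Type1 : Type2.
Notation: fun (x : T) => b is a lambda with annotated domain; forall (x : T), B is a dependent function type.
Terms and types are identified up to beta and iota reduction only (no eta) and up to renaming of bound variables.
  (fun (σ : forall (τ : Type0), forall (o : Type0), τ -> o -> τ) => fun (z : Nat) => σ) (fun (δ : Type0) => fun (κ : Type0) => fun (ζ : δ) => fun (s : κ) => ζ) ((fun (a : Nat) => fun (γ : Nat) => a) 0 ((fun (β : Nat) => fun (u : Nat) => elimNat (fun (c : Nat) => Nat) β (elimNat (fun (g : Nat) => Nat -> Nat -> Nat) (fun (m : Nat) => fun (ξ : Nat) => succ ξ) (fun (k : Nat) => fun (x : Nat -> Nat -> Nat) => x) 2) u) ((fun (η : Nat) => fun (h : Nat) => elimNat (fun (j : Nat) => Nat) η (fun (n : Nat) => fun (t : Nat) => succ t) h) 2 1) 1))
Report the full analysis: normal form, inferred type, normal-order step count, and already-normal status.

reduced normal form:
  fun (σ : Type0) => fun (τ : Type0) => fun (o : σ) => fun (z : τ) => o
the term's type:
  forall (σ : Type0), forall (τ : Type0), σ -> τ -> σ
steps to reach normal form (normal order): 2
already normal: no
first redex: a beta-redex


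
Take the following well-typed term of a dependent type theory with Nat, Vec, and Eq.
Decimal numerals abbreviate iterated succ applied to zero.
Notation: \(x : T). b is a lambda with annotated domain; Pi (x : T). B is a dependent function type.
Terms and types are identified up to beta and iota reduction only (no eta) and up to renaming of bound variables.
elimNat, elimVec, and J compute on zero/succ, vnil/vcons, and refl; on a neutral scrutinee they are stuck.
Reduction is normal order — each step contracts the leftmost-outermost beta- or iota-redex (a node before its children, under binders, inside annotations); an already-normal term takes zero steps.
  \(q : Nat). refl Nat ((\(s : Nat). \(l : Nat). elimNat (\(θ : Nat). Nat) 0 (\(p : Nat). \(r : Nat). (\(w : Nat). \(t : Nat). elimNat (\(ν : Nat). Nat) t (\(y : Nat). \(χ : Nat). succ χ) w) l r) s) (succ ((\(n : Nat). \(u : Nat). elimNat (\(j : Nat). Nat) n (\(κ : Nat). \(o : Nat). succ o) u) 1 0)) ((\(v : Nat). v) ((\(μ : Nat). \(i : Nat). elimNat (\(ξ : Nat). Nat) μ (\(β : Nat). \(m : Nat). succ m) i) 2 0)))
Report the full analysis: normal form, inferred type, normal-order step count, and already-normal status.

normal form:
  \(q : Nat). refl Nat 4
type:
  Pi (q : Nat). Eq Nat 4 4
normal-order step count: 38
started in normal form: no
first contracted redex: a beta-redex


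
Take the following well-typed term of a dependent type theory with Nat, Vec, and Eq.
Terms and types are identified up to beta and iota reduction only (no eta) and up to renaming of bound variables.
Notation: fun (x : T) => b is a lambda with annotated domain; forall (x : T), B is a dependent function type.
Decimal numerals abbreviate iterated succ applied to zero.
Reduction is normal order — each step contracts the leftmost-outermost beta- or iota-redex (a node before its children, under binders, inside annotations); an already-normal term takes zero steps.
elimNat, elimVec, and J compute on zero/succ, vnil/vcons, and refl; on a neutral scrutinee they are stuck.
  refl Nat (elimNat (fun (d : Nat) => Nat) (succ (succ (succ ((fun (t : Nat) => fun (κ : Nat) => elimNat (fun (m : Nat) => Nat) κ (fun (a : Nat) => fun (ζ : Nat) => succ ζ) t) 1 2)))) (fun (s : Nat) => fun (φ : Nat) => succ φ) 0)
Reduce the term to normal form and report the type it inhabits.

resulting normal form:
  refl Nat 6
the term's type:
  Eq Nat 6 6
observation: the term reaches its normal form after 7 normal-order steps.


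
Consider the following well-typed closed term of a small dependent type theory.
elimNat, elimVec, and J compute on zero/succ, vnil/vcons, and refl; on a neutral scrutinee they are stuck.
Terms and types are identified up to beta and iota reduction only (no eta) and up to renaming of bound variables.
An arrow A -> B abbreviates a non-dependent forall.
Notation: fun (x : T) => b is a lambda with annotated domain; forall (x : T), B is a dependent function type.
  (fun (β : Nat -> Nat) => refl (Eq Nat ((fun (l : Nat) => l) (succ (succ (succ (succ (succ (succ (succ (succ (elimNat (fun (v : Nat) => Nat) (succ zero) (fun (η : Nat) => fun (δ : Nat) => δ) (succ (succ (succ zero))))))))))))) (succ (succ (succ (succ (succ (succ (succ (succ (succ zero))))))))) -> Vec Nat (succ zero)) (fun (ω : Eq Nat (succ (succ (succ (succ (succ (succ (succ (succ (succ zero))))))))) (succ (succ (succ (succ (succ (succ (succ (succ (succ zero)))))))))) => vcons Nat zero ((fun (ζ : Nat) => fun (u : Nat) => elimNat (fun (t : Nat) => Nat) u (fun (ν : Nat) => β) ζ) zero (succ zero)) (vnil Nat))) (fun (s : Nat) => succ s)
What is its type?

inferred type:
  Eq (Eq Nat (succ (succ (succ (succ (succ (succ (succ (succ (succ zero))))))))) (succ (succ (succ (succ (succ (succ (succ (succ (succ zero))))))))) -> Vec Nat (succ zero)) (fun (β : Eq Nat (succ (succ (succ (succ (succ (succ (succ (succ (succ zero))))))))) (succ (succ (succ (succ (succ (succ (succ (succ (succ zero)))))))))) => vcons Nat zero (succ zero) (vnil Nat)) (fun (l : Eq Nat (succ (succ (succ (succ (succ (succ (succ (succ (succ zero))))))))) (succ (succ (succ (succ (succ (succ (succ (succ (succ zero)))))))))) => vcons Nat zero (succ zero) (vnil Nat))


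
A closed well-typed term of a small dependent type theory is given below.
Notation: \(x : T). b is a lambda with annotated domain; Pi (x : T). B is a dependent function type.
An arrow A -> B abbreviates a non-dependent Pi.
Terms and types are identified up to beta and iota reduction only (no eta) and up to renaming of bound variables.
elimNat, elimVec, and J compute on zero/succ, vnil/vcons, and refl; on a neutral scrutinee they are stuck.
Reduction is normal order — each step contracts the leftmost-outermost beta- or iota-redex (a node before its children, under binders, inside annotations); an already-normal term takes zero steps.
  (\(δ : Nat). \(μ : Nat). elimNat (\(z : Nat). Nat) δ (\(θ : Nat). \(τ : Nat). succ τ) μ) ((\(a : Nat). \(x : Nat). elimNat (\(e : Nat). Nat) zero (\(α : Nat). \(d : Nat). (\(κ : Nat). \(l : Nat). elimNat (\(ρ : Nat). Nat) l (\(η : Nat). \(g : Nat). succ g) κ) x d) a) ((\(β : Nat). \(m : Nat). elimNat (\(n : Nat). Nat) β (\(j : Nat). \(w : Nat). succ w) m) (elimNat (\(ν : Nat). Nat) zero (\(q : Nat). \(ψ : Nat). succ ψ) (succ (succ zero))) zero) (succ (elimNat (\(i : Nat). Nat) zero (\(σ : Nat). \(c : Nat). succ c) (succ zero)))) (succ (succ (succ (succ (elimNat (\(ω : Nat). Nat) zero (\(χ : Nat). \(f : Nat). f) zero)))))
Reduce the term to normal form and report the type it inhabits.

normal form:
  succ (succ (succ (succ (succ (succ (succ (succ zero)))))))
inferred type:
  Nat


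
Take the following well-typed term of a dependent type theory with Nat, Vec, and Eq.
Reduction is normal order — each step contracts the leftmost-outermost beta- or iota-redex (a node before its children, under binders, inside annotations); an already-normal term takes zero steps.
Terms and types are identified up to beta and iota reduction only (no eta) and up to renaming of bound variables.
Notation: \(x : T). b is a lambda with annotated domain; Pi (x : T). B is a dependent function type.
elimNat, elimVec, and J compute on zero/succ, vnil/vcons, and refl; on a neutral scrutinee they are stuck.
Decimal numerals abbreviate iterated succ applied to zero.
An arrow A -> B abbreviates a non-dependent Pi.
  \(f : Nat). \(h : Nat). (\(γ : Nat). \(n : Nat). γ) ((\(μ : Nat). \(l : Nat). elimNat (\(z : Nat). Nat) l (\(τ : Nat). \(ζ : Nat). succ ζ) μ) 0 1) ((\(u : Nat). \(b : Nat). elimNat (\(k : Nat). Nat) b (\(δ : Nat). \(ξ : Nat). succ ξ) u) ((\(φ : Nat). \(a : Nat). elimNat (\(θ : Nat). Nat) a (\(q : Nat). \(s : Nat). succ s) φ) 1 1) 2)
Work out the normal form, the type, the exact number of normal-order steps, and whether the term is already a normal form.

normal form:
  \(f : Nat). \(h : Nat). 1
the term's type:
  Nat -> Nat -> Nat
reduction steps (normal order): 5
started in normal form: no
first redex: a beta-redex


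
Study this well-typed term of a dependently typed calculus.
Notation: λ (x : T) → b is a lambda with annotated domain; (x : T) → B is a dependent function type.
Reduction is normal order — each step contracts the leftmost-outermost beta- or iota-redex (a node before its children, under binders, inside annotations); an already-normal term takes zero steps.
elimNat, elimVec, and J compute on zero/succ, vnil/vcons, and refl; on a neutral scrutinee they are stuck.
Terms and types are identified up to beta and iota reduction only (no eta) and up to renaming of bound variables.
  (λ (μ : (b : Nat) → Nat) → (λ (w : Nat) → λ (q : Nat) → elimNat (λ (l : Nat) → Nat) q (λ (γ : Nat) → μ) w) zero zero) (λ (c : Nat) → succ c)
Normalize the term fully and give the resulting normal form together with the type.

reduced normal form:
  zero
type:
  Nat


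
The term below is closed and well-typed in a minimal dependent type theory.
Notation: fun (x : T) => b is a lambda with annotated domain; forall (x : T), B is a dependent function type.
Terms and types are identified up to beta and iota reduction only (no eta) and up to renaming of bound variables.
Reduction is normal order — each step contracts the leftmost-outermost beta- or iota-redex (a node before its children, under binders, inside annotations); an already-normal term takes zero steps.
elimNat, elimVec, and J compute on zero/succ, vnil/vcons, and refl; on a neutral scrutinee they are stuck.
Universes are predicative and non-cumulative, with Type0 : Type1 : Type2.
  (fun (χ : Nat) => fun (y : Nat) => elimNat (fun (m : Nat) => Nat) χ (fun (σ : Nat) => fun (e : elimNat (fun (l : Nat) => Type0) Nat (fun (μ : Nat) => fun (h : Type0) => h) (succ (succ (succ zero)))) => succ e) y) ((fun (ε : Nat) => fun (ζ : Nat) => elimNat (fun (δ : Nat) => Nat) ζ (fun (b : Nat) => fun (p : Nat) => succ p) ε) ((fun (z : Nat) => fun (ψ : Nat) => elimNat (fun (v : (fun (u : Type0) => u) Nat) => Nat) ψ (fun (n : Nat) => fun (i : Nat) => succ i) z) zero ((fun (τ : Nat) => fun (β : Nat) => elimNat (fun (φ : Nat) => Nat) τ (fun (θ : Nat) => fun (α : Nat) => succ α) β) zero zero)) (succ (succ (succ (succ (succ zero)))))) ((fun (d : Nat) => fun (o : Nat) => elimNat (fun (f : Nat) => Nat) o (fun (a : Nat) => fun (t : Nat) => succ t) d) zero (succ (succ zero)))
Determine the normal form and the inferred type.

resulting normal form:
  succ (succ (succ (succ (succ (succ (succ zero))))))
type:
  Nat


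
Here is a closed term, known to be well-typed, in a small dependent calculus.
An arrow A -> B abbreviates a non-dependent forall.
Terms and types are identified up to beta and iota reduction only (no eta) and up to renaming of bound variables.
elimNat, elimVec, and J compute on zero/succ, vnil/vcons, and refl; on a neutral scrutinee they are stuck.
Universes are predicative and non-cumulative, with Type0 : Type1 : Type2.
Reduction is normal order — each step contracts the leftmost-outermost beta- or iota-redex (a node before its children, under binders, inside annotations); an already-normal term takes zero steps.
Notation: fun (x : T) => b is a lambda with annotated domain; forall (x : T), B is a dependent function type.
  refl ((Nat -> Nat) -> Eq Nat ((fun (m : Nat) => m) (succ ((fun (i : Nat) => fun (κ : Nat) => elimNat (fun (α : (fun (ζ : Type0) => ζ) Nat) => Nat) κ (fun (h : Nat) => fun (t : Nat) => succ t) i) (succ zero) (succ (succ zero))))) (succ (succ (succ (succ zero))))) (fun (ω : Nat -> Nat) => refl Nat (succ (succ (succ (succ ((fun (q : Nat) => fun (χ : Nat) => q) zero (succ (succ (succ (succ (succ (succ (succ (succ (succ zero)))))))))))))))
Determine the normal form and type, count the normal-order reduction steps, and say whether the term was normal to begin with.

reduced normal form:
  refl ((Nat -> Nat) -> Eq Nat (succ (succ (succ (succ zero)))) (succ (succ (succ (succ zero))))) (fun (m : Nat -> Nat) => refl Nat (succ (succ (succ (succ zero)))))
the term's type:
  Eq ((Nat -> Nat) -> Eq Nat (succ (succ (succ (succ zero)))) (succ (succ (succ (succ zero))))) (fun (m : Nat -> Nat) => refl Nat (succ (succ (succ (succ zero))))) (fun (i : Nat -> Nat) => refl Nat (succ (succ (succ (succ zero)))))
reduction steps (normal order): 9
started in normal form: no
first contracted redex: a beta-redex


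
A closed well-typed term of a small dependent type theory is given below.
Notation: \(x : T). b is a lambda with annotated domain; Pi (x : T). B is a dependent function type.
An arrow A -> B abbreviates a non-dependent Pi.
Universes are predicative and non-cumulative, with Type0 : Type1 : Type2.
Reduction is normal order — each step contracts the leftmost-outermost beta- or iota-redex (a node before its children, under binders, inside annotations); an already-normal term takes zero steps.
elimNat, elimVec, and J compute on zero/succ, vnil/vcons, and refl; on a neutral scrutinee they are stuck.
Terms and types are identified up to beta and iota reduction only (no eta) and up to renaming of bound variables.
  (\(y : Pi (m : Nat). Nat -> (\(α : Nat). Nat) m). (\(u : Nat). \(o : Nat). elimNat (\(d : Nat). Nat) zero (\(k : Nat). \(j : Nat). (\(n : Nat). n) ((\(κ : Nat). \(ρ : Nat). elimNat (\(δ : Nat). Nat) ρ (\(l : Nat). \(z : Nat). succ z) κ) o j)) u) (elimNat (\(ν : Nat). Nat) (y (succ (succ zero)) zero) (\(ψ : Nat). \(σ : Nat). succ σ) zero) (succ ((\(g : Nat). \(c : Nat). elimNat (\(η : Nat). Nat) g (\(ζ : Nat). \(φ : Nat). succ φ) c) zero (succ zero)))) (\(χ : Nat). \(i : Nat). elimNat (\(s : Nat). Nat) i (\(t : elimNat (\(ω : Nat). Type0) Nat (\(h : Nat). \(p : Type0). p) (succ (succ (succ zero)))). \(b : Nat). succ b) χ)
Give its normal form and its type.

normal form:
  succ (succ (succ (succ zero)))
the term's type:
  Nat
observation: the first redex contracted is a beta-redex; the normal form is reached in 36 normal-order steps.


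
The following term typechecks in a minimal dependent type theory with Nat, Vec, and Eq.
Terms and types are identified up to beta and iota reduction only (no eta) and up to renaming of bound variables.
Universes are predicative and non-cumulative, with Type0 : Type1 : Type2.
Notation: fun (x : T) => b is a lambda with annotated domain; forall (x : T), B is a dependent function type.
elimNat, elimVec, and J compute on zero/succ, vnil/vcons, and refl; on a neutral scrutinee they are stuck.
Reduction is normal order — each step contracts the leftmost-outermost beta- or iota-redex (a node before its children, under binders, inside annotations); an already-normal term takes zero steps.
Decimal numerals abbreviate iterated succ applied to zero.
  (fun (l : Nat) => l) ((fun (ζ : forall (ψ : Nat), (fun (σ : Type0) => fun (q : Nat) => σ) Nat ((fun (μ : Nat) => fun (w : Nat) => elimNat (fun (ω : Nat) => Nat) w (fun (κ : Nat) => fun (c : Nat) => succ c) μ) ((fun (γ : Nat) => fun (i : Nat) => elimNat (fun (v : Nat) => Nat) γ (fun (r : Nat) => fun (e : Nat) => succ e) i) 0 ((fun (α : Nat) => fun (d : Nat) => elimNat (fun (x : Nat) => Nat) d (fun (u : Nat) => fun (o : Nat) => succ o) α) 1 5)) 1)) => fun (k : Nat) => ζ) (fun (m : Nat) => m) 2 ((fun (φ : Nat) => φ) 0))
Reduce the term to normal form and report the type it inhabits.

resulting normal form:
  0
type:
  Nat


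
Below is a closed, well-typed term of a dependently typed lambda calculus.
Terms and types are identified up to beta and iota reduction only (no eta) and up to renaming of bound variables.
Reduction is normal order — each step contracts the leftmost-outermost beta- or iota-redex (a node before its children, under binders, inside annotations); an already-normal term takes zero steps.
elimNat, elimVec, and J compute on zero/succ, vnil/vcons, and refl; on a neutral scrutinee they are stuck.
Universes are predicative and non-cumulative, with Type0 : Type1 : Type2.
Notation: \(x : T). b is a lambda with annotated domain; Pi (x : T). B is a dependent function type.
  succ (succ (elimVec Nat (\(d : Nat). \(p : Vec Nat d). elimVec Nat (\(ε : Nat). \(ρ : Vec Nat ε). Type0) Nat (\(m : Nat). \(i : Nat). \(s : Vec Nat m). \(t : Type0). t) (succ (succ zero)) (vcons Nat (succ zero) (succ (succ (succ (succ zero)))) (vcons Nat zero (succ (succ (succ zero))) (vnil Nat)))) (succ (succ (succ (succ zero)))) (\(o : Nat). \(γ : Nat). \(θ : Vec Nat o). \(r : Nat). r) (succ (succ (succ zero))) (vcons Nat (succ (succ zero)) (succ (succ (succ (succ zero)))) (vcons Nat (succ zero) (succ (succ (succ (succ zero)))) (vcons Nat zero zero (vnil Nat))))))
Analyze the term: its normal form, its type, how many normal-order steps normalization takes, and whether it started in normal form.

reduced normal form:
  succ (succ (succ (succ (succ (succ zero)))))
inferred type:
  Nat
steps to reach normal form (normal order): 16
term was already normal: no
first contracted redex: an elimVec iota-redex


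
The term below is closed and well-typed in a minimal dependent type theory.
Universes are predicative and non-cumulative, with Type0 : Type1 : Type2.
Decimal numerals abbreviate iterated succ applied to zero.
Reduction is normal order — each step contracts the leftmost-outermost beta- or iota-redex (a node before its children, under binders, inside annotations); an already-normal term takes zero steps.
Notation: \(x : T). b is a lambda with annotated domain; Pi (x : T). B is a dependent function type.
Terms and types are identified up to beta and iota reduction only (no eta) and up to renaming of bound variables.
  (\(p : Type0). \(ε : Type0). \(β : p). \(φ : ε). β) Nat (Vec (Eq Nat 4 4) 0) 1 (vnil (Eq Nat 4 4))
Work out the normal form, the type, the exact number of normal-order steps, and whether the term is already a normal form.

resulting normal form:
  1
type:
  Nat
steps to reach normal form (normal order): 4
started in normal form: no
first redex: a beta-redex


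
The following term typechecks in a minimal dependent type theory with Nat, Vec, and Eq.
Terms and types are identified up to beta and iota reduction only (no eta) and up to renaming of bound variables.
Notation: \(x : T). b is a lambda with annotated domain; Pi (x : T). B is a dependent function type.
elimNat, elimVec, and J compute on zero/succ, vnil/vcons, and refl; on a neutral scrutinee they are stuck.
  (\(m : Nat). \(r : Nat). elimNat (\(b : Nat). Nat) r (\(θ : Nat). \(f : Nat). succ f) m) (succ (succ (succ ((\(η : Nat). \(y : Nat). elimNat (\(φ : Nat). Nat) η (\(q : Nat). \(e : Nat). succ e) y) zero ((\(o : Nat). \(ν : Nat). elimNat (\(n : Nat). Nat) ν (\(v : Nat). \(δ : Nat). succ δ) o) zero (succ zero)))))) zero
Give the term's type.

the term's type:
  Nat


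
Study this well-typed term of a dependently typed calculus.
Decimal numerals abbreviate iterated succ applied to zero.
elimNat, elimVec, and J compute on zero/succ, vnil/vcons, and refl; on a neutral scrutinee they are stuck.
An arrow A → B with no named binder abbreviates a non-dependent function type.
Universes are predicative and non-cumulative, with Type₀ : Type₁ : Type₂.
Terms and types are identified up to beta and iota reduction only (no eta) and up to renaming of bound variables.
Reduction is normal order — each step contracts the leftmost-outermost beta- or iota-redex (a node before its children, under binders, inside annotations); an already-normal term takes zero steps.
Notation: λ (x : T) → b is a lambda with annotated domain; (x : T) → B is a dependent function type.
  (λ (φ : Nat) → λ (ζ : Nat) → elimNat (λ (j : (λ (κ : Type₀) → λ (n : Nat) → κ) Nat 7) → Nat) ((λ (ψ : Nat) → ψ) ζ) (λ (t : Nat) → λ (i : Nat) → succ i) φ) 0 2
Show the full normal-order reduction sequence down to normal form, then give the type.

normal-order reduction:
  (λ (φ : Nat) → λ (ζ : Nat) → elimNat (λ (j : (λ (κ : Type₀) → λ (n : Nat) → κ) Nat 7) → Nat) ((λ (ψ : Nat) → ψ) ζ) (λ (t : Nat) → λ (i : Nat) → succ i) φ) 0 2
  ~> (λ (φ : Nat) → elimNat (λ (ζ : (λ (j : Type₀) → λ (κ : Nat) → j) Nat 7) → Nat) ((λ (n : Nat) → n) φ) (λ (ψ : Nat) → λ (t : Nat) → succ t) 0) 2
  ~> elimNat (λ (φ : (λ (ζ : Type₀) → λ (j : Nat) → ζ) Nat 7) → Nat) ((λ (κ : Nat) → κ) 2) (λ (n : Nat) → λ (ψ : Nat) → succ ψ) 0
  ~> (λ (φ : Nat) → φ) 2
  ~> 2
inferred type:
  Nat


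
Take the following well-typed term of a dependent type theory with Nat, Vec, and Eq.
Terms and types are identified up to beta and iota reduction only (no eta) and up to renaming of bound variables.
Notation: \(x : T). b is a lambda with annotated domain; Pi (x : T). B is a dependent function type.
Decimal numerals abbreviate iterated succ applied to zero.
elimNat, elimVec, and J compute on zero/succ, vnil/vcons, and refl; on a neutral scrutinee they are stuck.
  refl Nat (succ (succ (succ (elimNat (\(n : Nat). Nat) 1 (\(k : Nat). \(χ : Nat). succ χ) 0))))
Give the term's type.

type:
  Eq Nat 4 4


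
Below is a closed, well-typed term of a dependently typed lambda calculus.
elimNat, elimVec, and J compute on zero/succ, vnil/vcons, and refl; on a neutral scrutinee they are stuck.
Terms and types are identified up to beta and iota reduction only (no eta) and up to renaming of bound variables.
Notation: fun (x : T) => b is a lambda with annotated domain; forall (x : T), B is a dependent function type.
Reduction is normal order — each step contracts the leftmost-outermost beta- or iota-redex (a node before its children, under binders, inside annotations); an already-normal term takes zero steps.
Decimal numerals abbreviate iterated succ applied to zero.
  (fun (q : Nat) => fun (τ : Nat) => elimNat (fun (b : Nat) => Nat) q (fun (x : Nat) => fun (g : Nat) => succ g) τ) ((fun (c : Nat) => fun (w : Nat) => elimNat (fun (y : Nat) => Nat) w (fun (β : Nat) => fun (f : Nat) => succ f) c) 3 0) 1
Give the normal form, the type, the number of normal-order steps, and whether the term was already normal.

normal form:
  4
type:
  Nat
steps to reach normal form (normal order): 18
term was already normal: no
first contracted redex: a beta-redex


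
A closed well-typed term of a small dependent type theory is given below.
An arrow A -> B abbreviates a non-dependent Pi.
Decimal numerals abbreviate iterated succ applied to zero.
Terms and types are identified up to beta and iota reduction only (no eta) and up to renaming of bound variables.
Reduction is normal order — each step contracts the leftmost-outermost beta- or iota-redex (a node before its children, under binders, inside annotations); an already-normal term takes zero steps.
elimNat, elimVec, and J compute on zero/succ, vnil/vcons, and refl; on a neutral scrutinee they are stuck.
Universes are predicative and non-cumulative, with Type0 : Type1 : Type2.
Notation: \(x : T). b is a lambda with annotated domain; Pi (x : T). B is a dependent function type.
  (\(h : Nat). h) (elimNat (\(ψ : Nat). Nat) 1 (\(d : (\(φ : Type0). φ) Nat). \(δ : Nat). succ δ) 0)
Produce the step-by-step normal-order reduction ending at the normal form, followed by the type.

reduction (normal order):
  (\(h : Nat). h) (elimNat (\(ψ : Nat). Nat) 1 (\(d : (\(φ : Type0). φ) Nat). \(δ : Nat). succ δ) 0)
  ~> elimNat (\(h : Nat). Nat) 1 (\(ψ : (\(d : Type0). d) Nat). \(φ : Nat). succ φ) 0
  ~> 1
type:
  Nat


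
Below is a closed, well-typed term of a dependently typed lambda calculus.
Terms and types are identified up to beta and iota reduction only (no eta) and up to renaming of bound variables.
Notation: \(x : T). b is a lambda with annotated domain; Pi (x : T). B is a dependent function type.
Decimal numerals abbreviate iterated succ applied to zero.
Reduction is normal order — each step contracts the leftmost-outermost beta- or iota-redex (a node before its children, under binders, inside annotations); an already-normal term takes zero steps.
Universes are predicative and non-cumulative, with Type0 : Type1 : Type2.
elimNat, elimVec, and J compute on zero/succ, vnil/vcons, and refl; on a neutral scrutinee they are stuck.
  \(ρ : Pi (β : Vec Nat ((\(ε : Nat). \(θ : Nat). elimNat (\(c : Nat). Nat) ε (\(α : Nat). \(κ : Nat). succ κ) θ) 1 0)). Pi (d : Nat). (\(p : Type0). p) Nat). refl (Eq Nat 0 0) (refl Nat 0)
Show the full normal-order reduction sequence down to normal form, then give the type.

reduction (normal order):
  \(ρ : Pi (β : Vec Nat ((\(ε : Nat). \(θ : Nat). elimNat (\(c : Nat). Nat) ε (\(α : Nat). \(κ : Nat). succ κ) θ) 1 0)). Pi (d : Nat). (\(p : Type0). p) Nat). refl (Eq Nat 0 0) (refl Nat 0)
  ~> \(ρ : Pi (β : Vec Nat ((\(ε : Nat). elimNat (\(θ : Nat). Nat) 1 (\(c : Nat). \(α : Nat). succ α) ε) 0)). Pi (κ : Nat). (\(d : Type0). d) Nat). refl (Eq Nat 0 0) (refl Nat 0)
  ~> \(ρ : Pi (β : Vec Nat (elimNat (\(ε : Nat). Nat) 1 (\(θ : Nat). \(c : Nat). succ c) 0)). Pi (α : Nat). (\(κ : Type0). κ) Nat). refl (Eq Nat 0 0) (refl Nat 0)
  ~> \(ρ : Pi (β : Vec Nat 1). Pi (ε : Nat). (\(θ : Type0). θ) Nat). refl (Eq Nat 0 0) (refl Nat 0)
  ~> \(ρ : Pi (β : Vec Nat 1). Pi (ε : Nat). Nat). refl (Eq Nat 0 0) (refl Nat 0)
the term's type:
  Pi (ρ : Pi (β : Vec Nat 1). Pi (ε : Nat). Nat). Eq (Eq Nat 0 0) (refl Nat 0) (refl Nat 0)


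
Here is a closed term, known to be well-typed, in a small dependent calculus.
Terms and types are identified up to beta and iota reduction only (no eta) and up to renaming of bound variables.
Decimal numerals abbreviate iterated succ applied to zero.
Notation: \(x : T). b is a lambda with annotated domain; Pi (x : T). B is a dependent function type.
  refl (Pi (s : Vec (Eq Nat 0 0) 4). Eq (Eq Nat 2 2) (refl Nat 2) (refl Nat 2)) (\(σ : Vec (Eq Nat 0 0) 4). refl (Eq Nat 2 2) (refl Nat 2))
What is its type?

inferred type:
  Eq (Pi (s : Vec (Eq Nat 0 0) 4). Eq (Eq Nat 2 2) (refl Nat 2) (refl Nat 2)) (\(σ : Vec (Eq Nat 0 0) 4). refl (Eq Nat 2 2) (refl Nat 2)) (\(ξ : Vec (Eq Nat 0 0) 4). refl (Eq Nat 2 2) (refl Nat 2))


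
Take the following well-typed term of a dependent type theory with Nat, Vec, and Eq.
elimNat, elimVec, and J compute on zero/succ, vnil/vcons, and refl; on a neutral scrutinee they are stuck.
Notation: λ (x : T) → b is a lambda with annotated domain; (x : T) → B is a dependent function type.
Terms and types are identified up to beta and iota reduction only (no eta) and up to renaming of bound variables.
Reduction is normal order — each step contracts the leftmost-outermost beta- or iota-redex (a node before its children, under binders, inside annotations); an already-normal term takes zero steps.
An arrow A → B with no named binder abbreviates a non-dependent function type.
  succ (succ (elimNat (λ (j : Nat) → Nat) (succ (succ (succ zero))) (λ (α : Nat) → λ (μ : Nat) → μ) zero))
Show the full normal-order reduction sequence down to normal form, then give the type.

normal-order reduction:
  succ (succ (elimNat (λ (j : Nat) → Nat) (succ (succ (succ zero))) (λ (α : Nat) → λ (μ : Nat) → μ) zero))
  ~> succ (succ (succ (succ (succ zero))))
type:
  Nat


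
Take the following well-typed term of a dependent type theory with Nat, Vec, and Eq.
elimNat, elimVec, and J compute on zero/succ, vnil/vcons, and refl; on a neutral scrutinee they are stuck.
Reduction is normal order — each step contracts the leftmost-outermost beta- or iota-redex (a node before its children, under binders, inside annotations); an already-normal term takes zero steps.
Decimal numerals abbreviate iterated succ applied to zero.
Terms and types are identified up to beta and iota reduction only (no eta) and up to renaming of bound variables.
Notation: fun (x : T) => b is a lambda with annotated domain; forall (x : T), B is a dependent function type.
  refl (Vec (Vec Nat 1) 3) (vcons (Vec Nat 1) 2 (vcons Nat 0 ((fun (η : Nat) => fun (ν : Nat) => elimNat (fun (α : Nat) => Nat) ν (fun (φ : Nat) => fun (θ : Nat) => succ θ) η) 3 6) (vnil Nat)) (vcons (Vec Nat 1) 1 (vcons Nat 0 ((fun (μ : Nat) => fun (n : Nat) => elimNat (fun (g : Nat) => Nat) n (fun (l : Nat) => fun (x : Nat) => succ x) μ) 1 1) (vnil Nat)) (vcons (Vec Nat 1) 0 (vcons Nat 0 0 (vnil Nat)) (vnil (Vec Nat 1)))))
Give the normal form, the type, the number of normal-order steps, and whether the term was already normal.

resulting normal form:
  refl (Vec (Vec Nat 1) 3) (vcons (Vec Nat 1) 2 (vcons Nat 0 9 (vnil Nat)) (vcons (Vec Nat 1) 1 (vcons Nat 0 2 (vnil Nat)) (vcons (Vec Nat 1) 0 (vcons Nat 0 0 (vnil Nat)) (vnil (Vec Nat 1)))))
the term's type:
  Eq (Vec (Vec Nat 1) 3) (vcons (Vec Nat 1) 2 (vcons Nat 0 9 (vnil Nat)) (vcons (Vec Nat 1) 1 (vcons Nat 0 2 (vnil Nat)) (vcons (Vec Nat 1) 0 (vcons Nat 0 0 (vnil Nat)) (vnil (Vec Nat 1))))) (vcons (Vec Nat 1) 2 (vcons Nat 0 9 (vnil Nat)) (vcons (Vec Nat 1) 1 (vcons Nat 0 2 (vnil Nat)) (vcons (Vec Nat 1) 0 (vcons Nat 0 0 (vnil Nat)) (vnil (Vec Nat 1)))))
steps to reach normal form (normal order): 18
already normal: no
first redex: a beta-redex


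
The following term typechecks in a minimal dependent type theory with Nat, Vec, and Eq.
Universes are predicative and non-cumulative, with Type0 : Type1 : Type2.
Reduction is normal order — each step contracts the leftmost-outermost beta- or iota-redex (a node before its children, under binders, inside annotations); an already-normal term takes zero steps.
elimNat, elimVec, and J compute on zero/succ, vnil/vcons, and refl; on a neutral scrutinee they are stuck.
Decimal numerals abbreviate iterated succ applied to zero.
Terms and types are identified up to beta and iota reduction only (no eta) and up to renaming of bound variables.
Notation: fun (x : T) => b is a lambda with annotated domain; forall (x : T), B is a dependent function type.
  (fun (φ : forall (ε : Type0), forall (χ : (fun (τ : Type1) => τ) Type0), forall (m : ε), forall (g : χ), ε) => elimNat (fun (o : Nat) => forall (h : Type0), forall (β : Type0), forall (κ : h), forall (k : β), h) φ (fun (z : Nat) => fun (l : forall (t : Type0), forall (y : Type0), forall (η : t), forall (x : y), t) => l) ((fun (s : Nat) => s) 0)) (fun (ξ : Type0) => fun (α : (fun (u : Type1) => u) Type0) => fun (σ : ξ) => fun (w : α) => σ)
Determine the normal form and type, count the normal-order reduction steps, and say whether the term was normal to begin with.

reduced normal form:
  fun (φ : Type0) => fun (ε : Type0) => fun (χ : φ) => fun (τ : ε) => χ
the term's type:
  forall (φ : Type0), forall (ε : Type0), forall (χ : φ), forall (τ : ε), φ
normal-order step count: 4
term was already normal: no
first contracted redex: a beta-redex


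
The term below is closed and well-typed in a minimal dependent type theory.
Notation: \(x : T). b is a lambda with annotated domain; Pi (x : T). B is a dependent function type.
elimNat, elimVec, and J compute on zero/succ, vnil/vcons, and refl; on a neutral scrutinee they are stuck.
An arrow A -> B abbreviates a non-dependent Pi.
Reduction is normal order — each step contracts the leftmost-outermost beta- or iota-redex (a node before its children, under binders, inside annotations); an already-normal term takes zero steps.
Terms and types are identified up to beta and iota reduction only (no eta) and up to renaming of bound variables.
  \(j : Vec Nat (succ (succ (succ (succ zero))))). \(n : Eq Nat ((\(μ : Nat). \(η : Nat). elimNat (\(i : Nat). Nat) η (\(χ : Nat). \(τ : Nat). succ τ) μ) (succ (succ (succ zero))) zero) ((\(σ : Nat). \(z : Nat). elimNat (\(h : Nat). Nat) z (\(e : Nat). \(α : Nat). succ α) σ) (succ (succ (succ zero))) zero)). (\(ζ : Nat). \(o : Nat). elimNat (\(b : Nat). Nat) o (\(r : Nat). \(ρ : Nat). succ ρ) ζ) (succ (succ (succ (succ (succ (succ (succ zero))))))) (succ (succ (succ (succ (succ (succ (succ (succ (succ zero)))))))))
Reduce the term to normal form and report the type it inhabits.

resulting normal form:
  \(j : Vec Nat (succ (succ (succ (succ zero))))). \(n : Eq Nat (succ (succ (succ zero))) (succ (succ (succ zero)))). succ (succ (succ (succ (succ (succ (succ (succ (succ (succ (succ (succ (succ (succ (succ (succ zero)))))))))))))))
the term's type:
  Vec Nat (succ (succ (succ (succ zero)))) -> Eq Nat (succ (succ (succ zero))) (succ (succ (succ zero))) -> Nat
observation: the term reaches its normal form after 48 normal-order steps.


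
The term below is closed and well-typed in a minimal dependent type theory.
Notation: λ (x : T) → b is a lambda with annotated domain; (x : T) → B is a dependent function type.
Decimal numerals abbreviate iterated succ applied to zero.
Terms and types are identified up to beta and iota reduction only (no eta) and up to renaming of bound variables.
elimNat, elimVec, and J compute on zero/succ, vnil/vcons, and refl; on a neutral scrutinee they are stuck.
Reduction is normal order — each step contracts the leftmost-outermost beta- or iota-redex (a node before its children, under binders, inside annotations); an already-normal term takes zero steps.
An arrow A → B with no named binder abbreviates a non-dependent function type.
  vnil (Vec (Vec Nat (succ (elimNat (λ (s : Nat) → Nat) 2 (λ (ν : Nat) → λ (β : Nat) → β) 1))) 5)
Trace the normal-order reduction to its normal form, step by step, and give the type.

normal-order reduction:
  vnil (Vec (Vec Nat (succ (elimNat (λ (s : Nat) → Nat) 2 (λ (ν : Nat) → λ (β : Nat) → β) 1))) 5)
  ~> vnil (Vec (Vec Nat (succ ((λ (s : Nat) → λ (ν : Nat) → ν) 0 (elimNat (λ (β : Nat) → Nat) 2 (λ (r : Nat) → λ (a : Nat) → a) 0)))) 5)
  ~> vnil (Vec (Vec Nat (succ ((λ (s : Nat) → s) (elimNat (λ (ν : Nat) → Nat) 2 (λ (β : Nat) → λ (r : Nat) → r) 0)))) 5)
  ~> vnil (Vec (Vec Nat (succ (elimNat (λ (s : Nat) → Nat) 2 (λ (ν : Nat) → λ (β : Nat) → β) 0))) 5)
  ~> vnil (Vec (Vec Nat 3) 5)
type:
  Vec (Vec (Vec Nat 3) 5) 0


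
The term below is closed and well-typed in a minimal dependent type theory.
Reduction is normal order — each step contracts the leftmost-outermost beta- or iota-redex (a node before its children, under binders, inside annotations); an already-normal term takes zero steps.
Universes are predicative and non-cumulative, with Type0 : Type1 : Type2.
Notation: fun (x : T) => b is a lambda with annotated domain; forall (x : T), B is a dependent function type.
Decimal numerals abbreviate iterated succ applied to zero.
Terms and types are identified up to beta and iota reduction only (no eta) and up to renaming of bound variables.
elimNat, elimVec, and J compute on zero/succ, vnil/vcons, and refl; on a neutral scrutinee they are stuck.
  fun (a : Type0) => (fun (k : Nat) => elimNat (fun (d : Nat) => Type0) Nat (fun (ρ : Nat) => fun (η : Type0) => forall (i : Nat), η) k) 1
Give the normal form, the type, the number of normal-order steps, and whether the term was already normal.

reduced normal form:
  fun (a : Type0) => forall (k : Nat), Nat
type:
  forall (a : Type0), Type0
reduction steps (normal order): 5
already normal: no
first redex: a beta-redex


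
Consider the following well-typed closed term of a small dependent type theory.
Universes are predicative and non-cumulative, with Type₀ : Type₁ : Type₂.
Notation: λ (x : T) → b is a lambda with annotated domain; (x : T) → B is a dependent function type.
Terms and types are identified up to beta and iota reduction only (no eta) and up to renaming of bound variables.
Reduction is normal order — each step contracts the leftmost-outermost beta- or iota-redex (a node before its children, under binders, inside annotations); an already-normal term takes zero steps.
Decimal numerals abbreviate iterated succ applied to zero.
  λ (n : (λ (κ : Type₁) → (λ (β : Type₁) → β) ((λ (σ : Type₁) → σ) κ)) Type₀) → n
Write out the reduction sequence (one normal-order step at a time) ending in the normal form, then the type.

normal-order reduction sequence:
  λ (n : (λ (κ : Type₁) → (λ (β : Type₁) → β) ((λ (σ : Type₁) → σ) κ)) Type₀) → n
  ~> λ (n : (λ (κ : Type₁) → κ) ((λ (β : Type₁) → β) Type₀)) → n
  ~> λ (n : (λ (κ : Type₁) → κ) Type₀) → n
  ~> λ (n : Type₀) → n
the term's type:
  (n : Type₀) → Type₀


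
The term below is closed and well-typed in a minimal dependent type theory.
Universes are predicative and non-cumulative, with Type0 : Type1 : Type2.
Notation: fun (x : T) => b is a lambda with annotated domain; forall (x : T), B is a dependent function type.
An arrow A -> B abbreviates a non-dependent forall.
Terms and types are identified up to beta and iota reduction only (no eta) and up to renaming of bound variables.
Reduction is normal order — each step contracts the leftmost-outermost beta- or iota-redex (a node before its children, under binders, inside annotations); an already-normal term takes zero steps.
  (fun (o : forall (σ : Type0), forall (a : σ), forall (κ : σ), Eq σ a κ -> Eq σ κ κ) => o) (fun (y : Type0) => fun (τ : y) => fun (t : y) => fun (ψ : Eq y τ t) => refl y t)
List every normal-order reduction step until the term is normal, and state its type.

reduction (normal order):
  (fun (o : forall (σ : Type0), forall (a : σ), forall (κ : σ), Eq σ a κ -> Eq σ κ κ) => o) (fun (y : Type0) => fun (τ : y) => fun (t : y) => fun (ψ : Eq y τ t) => refl y t)
  ~> fun (o : Type0) => fun (σ : o) => fun (a : o) => fun (κ : Eq o σ a) => refl o a
type:
  forall (o : Type0), forall (σ : o), forall (a : o), Eq o σ a -> Eq o a a
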